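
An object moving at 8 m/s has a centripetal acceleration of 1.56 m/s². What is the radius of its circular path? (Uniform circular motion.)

r = v²/a_c = 8²/1.56 = 41.03 m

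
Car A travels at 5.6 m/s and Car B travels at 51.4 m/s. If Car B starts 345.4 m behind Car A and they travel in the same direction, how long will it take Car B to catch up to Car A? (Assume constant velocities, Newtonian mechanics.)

Relative speed: v_rel = 51.4 - 5.6 = 45.8 m/s
Time to catch: t = d₀/v_rel = 345.4/45.8 = 7.54 s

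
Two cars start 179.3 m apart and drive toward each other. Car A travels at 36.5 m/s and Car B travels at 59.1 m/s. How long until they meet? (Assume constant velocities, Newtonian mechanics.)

Combined speed: v_combined = 36.5 + 59.1 = 95.6 m/s
Time to meet: t = d/v_combined = 179.3/95.6 = 1.88 s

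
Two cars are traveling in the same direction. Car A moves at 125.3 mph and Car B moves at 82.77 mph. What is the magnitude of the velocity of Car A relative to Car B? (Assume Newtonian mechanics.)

v_rel = |v_A - v_B| = |125.3 - 82.77| = 42.53 mph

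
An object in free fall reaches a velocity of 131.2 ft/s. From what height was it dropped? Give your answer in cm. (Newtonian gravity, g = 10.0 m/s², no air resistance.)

v = 131.2 ft/s × 0.3048 = 39.9898 m/s
h = v² / (2g) = 39.9898² / (2 × 10.0) = 79.9592 m
h = 79.9592 m / 0.01 = 7996 cm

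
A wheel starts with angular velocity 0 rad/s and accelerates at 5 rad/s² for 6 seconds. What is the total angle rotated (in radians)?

θ = ω₀t + ½αt² = 0×6 + ½×5×6² = 90.0 rad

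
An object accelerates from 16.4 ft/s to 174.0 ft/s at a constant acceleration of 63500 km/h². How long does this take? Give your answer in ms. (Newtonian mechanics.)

v₀ = 16.4 ft/s × 0.3048 = 4.99872 m/s
v = 174.0 ft/s × 0.3048 = 53.0352 m/s
a = 63500 km/h² × 7.716049382716049e-05 = 4.89969 m/s²
t = (v - v₀) / a = (53.0352 - 4.99872) / 4.89969 = 9.80398 s
t = 9.80398 s / 0.001 = 9804 ms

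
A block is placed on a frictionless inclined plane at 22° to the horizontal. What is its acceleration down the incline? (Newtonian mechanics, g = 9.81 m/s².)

a = g sin(θ) = 9.81 × sin(22°) = 9.81 × 0.3746 = 3.67 m/s²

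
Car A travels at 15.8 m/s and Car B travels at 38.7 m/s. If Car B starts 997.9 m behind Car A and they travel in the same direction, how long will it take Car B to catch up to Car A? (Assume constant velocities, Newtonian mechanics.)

Relative speed: v_rel = 38.7 - 15.8 = 22.9 m/s
Time to catch: t = d₀/v_rel = 997.9/22.9 = 43.58 s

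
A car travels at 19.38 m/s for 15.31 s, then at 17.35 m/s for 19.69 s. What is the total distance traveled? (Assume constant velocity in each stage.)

d₁ = v₁t₁ = 19.38 × 15.31 = 296.7078 m
d₂ = v₂t₂ = 17.35 × 19.69 = 341.6215 m
d_total = 296.7078 + 341.6215 = 638.33 m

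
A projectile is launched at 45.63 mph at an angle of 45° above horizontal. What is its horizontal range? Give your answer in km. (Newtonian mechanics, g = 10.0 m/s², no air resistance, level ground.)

v₀ = 45.63 mph × 0.44704 = 20.3984 m/s
R = v₀² × sin(2θ) / g = 20.3984² × sin(2 × 45°) / 10.0 = 416.095 × 1.0 / 10.0 = 41.6095 m
R = 41.6095 m / 1000.0 = 0.04161 km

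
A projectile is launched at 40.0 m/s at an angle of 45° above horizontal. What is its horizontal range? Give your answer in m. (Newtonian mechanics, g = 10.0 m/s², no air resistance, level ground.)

R = v₀² × sin(2θ) / g = 40.0² × sin(2 × 45°) / 10.0 = 1600.0 × 1.0 / 10.0 = 160.0 m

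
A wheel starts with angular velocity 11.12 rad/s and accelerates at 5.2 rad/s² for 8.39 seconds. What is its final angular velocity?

ω = ω₀ + αt = 11.12 + 5.2 × 8.39 = 54.75 rad/s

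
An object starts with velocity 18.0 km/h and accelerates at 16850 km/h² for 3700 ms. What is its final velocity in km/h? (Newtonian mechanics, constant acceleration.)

v₀ = 18.0 km/h × 0.2777777777777778 = 5.0 m/s
a = 16850 km/h² × 7.716049382716049e-05 = 1.30015 m/s²
t = 3700 ms × 0.001 = 3.7 s
v = v₀ + a × t = 5.0 + 1.30015 × 3.7 = 9.81056 m/s
v = 9.81056 m/s / 0.2777777777777778 = 35.32 km/h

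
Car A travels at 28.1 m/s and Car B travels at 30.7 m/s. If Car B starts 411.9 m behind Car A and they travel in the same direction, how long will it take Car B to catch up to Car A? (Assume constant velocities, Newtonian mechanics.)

Relative speed: v_rel = 30.7 - 28.1 = 2.6 m/s
Time to catch: t = d₀/v_rel = 411.9/2.6 = 158.42 s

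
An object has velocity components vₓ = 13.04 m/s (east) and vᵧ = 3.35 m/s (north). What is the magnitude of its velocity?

|v| = √(vₓ² + vᵧ²) = √(13.04² + 3.35²) = √(181.2641) = 13.46 m/s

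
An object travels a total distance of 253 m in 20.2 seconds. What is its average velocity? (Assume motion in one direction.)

v_avg = Δd / Δt = 253 / 20.2 = 12.52 m/s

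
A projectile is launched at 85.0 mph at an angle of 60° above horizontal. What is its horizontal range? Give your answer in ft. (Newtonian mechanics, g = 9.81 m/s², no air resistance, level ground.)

v₀ = 85.0 mph × 0.44704 = 37.9984 m/s
R = v₀² × sin(2θ) / g = 37.9984² × sin(2 × 60°) / 9.81 = 1443.88 × 0.866025 / 9.81 = 127.465 m
R = 127.465 m / 0.3048 = 418.2 ft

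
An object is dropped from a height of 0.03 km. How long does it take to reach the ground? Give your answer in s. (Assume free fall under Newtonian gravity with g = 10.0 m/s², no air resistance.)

h = 0.03 km × 1000.0 = 30.0 m
t = √(2h/g) = √(2 × 30.0 / 10.0) = 2.449 s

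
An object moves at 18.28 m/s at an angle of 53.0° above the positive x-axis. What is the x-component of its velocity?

vₓ = v cos(θ) = 18.28 × cos(53.0°) = 11.0 m/s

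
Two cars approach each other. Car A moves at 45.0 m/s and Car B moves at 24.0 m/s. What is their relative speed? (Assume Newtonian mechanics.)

v_rel = v_A + v_B = 45.0 + 24.0 = 69.0 m/s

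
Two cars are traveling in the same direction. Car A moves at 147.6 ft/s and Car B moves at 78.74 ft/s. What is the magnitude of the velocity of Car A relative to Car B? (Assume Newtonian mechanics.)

v_rel = |v_A - v_B| = |147.6 - 78.74| = 68.86 ft/s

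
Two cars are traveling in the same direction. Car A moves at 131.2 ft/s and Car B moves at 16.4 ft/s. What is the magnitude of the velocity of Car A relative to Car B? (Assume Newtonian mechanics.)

v_rel = |v_A - v_B| = |131.2 - 16.4| = 114.8 ft/s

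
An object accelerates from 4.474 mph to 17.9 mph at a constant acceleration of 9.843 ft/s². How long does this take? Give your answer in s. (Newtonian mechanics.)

v₀ = 4.474 mph × 0.44704 = 2.00006 m/s
v = 17.9 mph × 0.44704 = 8.00202 m/s
a = 9.843 ft/s² × 0.3048 = 3.00015 m/s²
t = (v - v₀) / a = (8.00202 - 2.00006) / 3.00015 = 2.001 s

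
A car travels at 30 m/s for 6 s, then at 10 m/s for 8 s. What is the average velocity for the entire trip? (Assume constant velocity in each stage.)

d₁ = v₁t₁ = 30 × 6 = 180 m
d₂ = v₂t₂ = 10 × 8 = 80 m
d_total = 260 m, t_total = 14 s
v_avg = d_total/t_total = 260/14 = 18.57 m/s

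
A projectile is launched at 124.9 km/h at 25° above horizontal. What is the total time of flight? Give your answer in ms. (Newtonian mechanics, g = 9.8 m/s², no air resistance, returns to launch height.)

v₀ = 124.9 km/h × 0.2777777777777778 = 34.6944 m/s
T = 2 × v₀ × sin(θ) / g = 2 × 34.6944 × sin(25°) / 9.8 = 2 × 34.6944 × 0.422618 / 9.8 = 2.99234 s
T = 2.99234 s / 0.001 = 2992 ms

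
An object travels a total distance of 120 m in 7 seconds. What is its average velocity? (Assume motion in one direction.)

v_avg = Δd / Δt = 120 / 7 = 17.14 m/s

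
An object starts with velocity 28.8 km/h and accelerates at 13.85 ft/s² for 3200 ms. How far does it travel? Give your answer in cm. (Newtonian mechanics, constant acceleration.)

v₀ = 28.8 km/h × 0.2777777777777778 = 8.0 m/s
a = 13.85 ft/s² × 0.3048 = 4.22148 m/s²
t = 3200 ms × 0.001 = 3.2 s
d = v₀ × t + ½ × a × t² = 8.0 × 3.2 + 0.5 × 4.22148 × 3.2² = 47.214 m
d = 47.214 m / 0.01 = 4721 cm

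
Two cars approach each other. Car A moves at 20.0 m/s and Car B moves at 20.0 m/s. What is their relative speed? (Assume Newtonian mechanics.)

v_rel = v_A + v_B = 20.0 + 20.0 = 40.0 m/s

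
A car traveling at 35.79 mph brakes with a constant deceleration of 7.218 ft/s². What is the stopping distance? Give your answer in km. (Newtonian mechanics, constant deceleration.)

v₀ = 35.79 mph × 0.44704 = 15.9996 m/s
a = 7.218 ft/s² × 0.3048 = 2.20005 m/s²
d = v₀² / (2a) = 15.9996² / (2 × 2.20005) = 255.987 / 4.4001 = 58.1775 m
d = 58.1775 m / 1000.0 = 0.05818 km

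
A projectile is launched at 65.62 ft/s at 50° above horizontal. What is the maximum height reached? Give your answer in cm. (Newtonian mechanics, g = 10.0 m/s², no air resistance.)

v₀ = 65.62 ft/s × 0.3048 = 20.001 m/s
H = v₀² × sin²(θ) / (2g) = 20.001² × sin(50°)² / (2 × 10.0) = 400.04 × 0.586824 / 20.0 = 11.7377 m
H = 11.7377 m / 0.01 = 1174 cm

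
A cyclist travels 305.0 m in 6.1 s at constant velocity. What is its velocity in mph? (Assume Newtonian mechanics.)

v = d / t = 305.0 / 6.1 = 50.0 m/s
v = 50.0 m/s / 0.44704 = 111.8 mph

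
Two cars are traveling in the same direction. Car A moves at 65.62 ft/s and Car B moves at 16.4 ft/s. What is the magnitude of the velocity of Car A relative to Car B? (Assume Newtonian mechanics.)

v_rel = |v_A - v_B| = |65.62 - 16.4| = 49.22 ft/s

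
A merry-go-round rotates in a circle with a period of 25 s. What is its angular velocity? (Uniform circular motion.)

ω = 2π/T = 2π/25 = 0.2513 rad/s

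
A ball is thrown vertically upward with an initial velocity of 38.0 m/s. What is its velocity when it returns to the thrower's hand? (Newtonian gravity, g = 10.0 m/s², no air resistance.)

By conservation of energy (no air resistance), the ball returns to the throw height with the same speed as launch, but directed downward.
|v_ground| = v₀ = 38.0 m/s
v_ground = 38.0 m/s (downward)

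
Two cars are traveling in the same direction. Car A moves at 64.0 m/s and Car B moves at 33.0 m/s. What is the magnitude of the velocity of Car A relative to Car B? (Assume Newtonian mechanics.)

v_rel = |v_A - v_B| = |64.0 - 33.0| = 31.0 m/s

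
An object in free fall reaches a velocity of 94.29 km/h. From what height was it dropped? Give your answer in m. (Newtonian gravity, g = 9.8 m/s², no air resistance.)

v = 94.29 km/h × 0.2777777777777778 = 26.1917 m/s
h = v² / (2g) = 26.1917² / (2 × 9.8) = 35.0 m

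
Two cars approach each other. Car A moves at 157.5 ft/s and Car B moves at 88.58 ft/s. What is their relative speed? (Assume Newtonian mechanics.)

v_rel = v_A + v_B = 157.5 + 88.58 = 246.08 ft/s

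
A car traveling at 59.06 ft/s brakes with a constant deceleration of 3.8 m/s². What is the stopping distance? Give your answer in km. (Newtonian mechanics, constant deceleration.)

v₀ = 59.06 ft/s × 0.3048 = 18.0015 m/s
d = v₀² / (2a) = 18.0015² / (2 × 3.8) = 324.054 / 7.6 = 42.6387 m
d = 42.6387 m / 1000.0 = 0.04264 km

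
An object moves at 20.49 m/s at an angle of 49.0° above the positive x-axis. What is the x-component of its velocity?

vₓ = v cos(θ) = 20.49 × cos(49.0°) = 13.44 m/s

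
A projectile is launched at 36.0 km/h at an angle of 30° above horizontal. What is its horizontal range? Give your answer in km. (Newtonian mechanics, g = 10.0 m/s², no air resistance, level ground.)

v₀ = 36.0 km/h × 0.2777777777777778 = 10.0 m/s
R = v₀² × sin(2θ) / g = 10.0² × sin(2 × 30°) / 10.0 = 100.0 × 0.866025 / 10.0 = 8.66025 m
R = 8.66025 m / 1000.0 = 0.00866 km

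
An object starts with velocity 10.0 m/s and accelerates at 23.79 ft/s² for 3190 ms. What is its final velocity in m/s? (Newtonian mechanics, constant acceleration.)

a = 23.79 ft/s² × 0.3048 = 7.25119 m/s²
t = 3190 ms × 0.001 = 3.19 s
v = v₀ + a × t = 10.0 + 7.25119 × 3.19 = 33.13 m/s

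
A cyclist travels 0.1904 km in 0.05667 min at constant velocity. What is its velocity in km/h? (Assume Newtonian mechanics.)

d = 0.1904 km × 1000.0 = 190.4 m
t = 0.05667 min × 60.0 = 3.4002 s
v = d / t = 190.4 / 3.4002 = 55.9967 m/s
v = 55.9967 m/s / 0.2777777777777778 = 201.6 km/h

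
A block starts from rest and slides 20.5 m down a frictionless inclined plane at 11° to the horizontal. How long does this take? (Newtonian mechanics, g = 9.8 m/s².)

a = g sin(θ) = 9.8 × sin(11°) = 1.8699 m/s²
t = √(2d/a) = √(2 × 20.5 / 1.8699) = 4.68 s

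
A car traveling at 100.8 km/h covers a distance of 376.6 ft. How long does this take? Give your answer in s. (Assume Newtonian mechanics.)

d = 376.6 ft × 0.3048 = 114.788 m
v = 100.8 km/h × 0.2777777777777778 = 28.0 m/s
t = d / v = 114.788 / 28.0 = 4.1 s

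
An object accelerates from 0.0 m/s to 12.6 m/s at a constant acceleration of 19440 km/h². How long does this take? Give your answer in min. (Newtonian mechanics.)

a = 19440 km/h² × 7.716049382716049e-05 = 1.5 m/s²
t = (v - v₀) / a = (12.6 - 0.0) / 1.5 = 8.4 s
t = 8.4 s / 60.0 = 0.14 min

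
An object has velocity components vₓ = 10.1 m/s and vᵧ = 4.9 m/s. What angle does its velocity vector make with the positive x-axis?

θ = arctan(vᵧ/vₓ) = arctan(4.9/10.1) = 25.88°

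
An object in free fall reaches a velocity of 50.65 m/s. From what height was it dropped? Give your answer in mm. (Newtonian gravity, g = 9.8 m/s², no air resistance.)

h = v² / (2g) = 50.65² / (2 × 9.8) = 130.889 m
h = 130.889 m / 0.001 = 130900 mm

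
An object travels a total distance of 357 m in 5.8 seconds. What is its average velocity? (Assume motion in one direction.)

v_avg = Δd / Δt = 357 / 5.8 = 61.55 m/s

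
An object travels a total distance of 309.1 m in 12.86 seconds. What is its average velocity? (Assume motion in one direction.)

v_avg = Δd / Δt = 309.1 / 12.86 = 24.04 m/s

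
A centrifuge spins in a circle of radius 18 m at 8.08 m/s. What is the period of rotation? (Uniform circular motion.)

T = 2πr/v = 2π×18/8.08 = 14.0 s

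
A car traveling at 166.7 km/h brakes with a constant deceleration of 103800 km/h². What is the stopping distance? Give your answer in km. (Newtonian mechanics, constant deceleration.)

v₀ = 166.7 km/h × 0.2777777777777778 = 46.3056 m/s
a = 103800 km/h² × 7.716049382716049e-05 = 8.00926 m/s²
d = v₀² / (2a) = 46.3056² / (2 × 8.00926) = 2144.21 / 16.0185 = 133.858 m
d = 133.858 m / 1000.0 = 0.1339 km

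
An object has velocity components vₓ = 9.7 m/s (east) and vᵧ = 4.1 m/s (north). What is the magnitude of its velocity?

|v| = √(vₓ² + vᵧ²) = √(9.7² + 4.1²) = √(110.9) = 10.53 m/s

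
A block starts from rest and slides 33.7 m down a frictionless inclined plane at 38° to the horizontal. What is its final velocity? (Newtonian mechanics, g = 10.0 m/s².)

a = g sin(θ) = 10.0 × sin(38°) = 6.1566 m/s²
v = √(2ad) = √(2 × 6.1566 × 33.7) = 20.37 m/s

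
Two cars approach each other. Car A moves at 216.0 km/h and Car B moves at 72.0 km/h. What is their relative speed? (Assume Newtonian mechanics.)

v_rel = v_A + v_B = 216.0 + 72.0 = 288.0 km/h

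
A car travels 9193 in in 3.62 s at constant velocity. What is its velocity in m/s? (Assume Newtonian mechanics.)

d = 9193 in × 0.0254 = 233.502 m
v = d / t = 233.502 / 3.62 = 64.5 m/s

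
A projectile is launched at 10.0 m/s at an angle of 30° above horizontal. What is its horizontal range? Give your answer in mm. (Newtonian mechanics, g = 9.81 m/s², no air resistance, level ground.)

R = v₀² × sin(2θ) / g = 10.0² × sin(2 × 30°) / 9.81 = 100.0 × 0.866025 / 9.81 = 8.82798 m
R = 8.82798 m / 0.001 = 8828 mm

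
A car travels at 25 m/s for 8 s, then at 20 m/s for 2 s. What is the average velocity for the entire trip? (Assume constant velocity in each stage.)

d₁ = v₁t₁ = 25 × 8 = 200 m
d₂ = v₂t₂ = 20 × 2 = 40 m
d_total = 240 m, t_total = 10 s
v_avg = d_total/t_total = 240/10 = 24.0 m/s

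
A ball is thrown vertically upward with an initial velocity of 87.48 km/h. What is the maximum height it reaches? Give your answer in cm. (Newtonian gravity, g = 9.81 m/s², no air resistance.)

v₀ = 87.48 km/h × 0.2777777777777778 = 24.3 m/s
h_max = v₀² / (2g) = 24.3² / (2 × 9.81) = 590.49 / 19.62 = 30.0963 m
h_max = 30.0963 m / 0.01 = 3010 cm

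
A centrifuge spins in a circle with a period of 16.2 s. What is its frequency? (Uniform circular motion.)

f = 1/T = 1/16.2 = 0.0617 Hz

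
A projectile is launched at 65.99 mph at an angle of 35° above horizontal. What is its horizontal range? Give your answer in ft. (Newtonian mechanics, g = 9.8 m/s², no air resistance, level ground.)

v₀ = 65.99 mph × 0.44704 = 29.5002 m/s
R = v₀² × sin(2θ) / g = 29.5002² × sin(2 × 35°) / 9.8 = 870.262 × 0.939693 / 9.8 = 83.4468 m
R = 83.4468 m / 0.3048 = 273.8 ft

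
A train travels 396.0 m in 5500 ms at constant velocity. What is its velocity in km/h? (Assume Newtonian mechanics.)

t = 5500 ms × 0.001 = 5.5 s
v = d / t = 396.0 / 5.5 = 72.0 m/s
v = 72.0 m/s / 0.2777777777777778 = 259.2 km/h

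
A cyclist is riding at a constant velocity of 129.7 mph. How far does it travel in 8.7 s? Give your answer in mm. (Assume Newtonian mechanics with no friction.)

v = 129.7 mph × 0.44704 = 57.9811 m/s
d = v × t = 57.9811 × 8.7 = 504.436 m
d = 504.436 m / 0.001 = 504400 mm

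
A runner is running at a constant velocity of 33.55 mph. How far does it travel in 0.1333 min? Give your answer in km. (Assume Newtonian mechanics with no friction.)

v = 33.55 mph × 0.44704 = 14.9982 m/s
t = 0.1333 min × 60.0 = 7.998 s
d = v × t = 14.9982 × 7.998 = 119.956 m
d = 119.956 m / 1000.0 = 0.12 km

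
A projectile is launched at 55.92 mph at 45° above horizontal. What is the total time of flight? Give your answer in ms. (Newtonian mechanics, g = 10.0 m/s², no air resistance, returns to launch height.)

v₀ = 55.92 mph × 0.44704 = 24.9985 m/s
T = 2 × v₀ × sin(θ) / g = 2 × 24.9985 × sin(45°) / 10.0 = 2 × 24.9985 × 0.707107 / 10.0 = 3.53532 s
T = 3.53532 s / 0.001 = 3535 ms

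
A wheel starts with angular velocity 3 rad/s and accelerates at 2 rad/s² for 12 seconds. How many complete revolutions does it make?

θ = ω₀t + ½αt² = 3×12 + ½×2×12² = 180.0 rad
Total revolutions = θ/(2π) = 180.0/(2π) = 28.65
Complete revolutions = ⌊28.65⌋ = 28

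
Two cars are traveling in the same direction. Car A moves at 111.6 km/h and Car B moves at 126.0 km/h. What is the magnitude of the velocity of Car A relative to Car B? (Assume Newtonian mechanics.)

v_rel = |v_A - v_B| = |111.6 - 126.0| = 14.4 km/h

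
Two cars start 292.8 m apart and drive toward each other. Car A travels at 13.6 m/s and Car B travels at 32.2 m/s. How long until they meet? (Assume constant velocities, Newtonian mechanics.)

Combined speed: v_combined = 13.6 + 32.2 = 45.8 m/s
Time to meet: t = d/v_combined = 292.8/45.8 = 6.39 s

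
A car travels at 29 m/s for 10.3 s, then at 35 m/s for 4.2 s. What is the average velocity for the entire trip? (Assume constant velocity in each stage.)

d₁ = v₁t₁ = 29 × 10.3 = 298.7 m
d₂ = v₂t₂ = 35 × 4.2 = 147.0 m
d_total = 445.7 m, t_total = 14.5 s
v_avg = d_total/t_total = 445.7/14.5 = 30.74 m/s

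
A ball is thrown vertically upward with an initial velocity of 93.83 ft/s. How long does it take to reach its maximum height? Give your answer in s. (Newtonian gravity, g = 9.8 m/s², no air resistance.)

v₀ = 93.83 ft/s × 0.3048 = 28.5994 m/s
t_up = v₀ / g = 28.5994 / 9.8 = 2.918 s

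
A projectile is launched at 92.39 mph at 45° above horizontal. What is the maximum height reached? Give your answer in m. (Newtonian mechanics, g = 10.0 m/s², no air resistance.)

v₀ = 92.39 mph × 0.44704 = 41.302 m/s
H = v₀² × sin²(θ) / (2g) = 41.302² × sin(45°)² / (2 × 10.0) = 1705.86 × 0.5 / 20.0 = 42.65 m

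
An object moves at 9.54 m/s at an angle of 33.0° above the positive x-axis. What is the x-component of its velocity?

vₓ = v cos(θ) = 9.54 × cos(33.0°) = 8.0 m/s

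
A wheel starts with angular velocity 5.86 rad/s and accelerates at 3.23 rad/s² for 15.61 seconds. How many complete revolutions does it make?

θ = ω₀t + ½αt² = 5.86×15.61 + ½×3.23×15.61² = 485.0050415 rad
Total revolutions = θ/(2π) = 485.0050415/(2π) = 77.19
Complete revolutions = ⌊77.19⌋ = 77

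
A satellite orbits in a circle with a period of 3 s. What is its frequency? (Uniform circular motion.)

f = 1/T = 1/3 = 0.3333 Hz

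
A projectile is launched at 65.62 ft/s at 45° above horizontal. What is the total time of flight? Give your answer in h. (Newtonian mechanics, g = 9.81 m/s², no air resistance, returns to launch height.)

v₀ = 65.62 ft/s × 0.3048 = 20.001 m/s
T = 2 × v₀ × sin(θ) / g = 2 × 20.001 × sin(45°) / 9.81 = 2 × 20.001 × 0.707107 / 9.81 = 2.88335 s
T = 2.88335 s / 3600.0 = 0.0008009 h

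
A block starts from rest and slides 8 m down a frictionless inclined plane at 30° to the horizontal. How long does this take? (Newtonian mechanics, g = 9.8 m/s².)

a = g sin(θ) = 9.8 × sin(30°) = 4.9 m/s²
t = √(2d/a) = √(2 × 8 / 4.9) = 1.81 s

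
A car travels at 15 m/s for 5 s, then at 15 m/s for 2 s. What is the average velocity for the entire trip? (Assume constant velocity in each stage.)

d₁ = v₁t₁ = 15 × 5 = 75 m
d₂ = v₂t₂ = 15 × 2 = 30 m
d_total = 105 m, t_total = 7 s
v_avg = d_total/t_total = 105/7 = 15.0 m/s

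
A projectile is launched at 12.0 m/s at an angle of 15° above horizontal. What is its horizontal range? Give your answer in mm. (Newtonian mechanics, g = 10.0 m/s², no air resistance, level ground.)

R = v₀² × sin(2θ) / g = 12.0² × sin(2 × 15°) / 10.0 = 144.0 × 0.5 / 10.0 = 7.2 m
R = 7.2 m / 0.001 = 7200 mm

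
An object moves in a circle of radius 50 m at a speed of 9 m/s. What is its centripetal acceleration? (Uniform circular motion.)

a_c = v²/r = 9²/50 = 81/50 = 1.62 m/s²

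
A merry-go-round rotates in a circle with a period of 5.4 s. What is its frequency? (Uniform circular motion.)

f = 1/T = 1/5.4 = 0.1852 Hz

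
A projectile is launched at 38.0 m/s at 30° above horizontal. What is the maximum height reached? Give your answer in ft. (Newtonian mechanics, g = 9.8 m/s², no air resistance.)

H = v₀² × sin²(θ) / (2g) = 38.0² × sin(30°)² / (2 × 9.8) = 1444.0 × 0.25 / 19.6 = 18.4184 m
H = 18.4184 m / 0.3048 = 60.43 ft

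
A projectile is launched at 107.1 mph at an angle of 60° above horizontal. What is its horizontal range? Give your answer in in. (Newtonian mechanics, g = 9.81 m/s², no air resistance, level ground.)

v₀ = 107.1 mph × 0.44704 = 47.878 m/s
R = v₀² × sin(2θ) / g = 47.878² × sin(2 × 60°) / 9.81 = 2292.3 × 0.866025 / 9.81 = 202.364 m
R = 202.364 m / 0.0254 = 7967 in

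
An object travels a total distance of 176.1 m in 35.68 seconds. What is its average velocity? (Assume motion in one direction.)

v_avg = Δd / Δt = 176.1 / 35.68 = 4.94 m/s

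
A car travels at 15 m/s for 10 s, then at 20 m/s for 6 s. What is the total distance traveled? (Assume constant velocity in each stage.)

d₁ = v₁t₁ = 15 × 10 = 150 m
d₂ = v₂t₂ = 20 × 6 = 120 m
d_total = 150 + 120 = 270 m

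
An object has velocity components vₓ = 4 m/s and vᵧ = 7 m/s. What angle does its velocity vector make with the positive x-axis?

θ = arctan(vᵧ/vₓ) = arctan(7/4) = 60.26°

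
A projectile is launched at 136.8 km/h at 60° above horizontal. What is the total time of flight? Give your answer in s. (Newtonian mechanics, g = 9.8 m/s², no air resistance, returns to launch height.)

v₀ = 136.8 km/h × 0.2777777777777778 = 38.0 m/s
T = 2 × v₀ × sin(θ) / g = 2 × 38.0 × sin(60°) / 9.8 = 2 × 38.0 × 0.866025 / 9.8 = 6.716 s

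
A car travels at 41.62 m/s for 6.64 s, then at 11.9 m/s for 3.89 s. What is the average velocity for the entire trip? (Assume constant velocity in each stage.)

d₁ = v₁t₁ = 41.62 × 6.64 = 276.3568 m
d₂ = v₂t₂ = 11.9 × 3.89 = 46.291 m
d_total = 322.6478 m, t_total = 10.53 s
v_avg = d_total/t_total = 322.6478/10.53 = 30.64 m/s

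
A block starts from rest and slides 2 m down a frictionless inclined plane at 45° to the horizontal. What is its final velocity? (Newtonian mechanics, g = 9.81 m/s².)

a = g sin(θ) = 9.81 × sin(45°) = 6.9367 m/s²
v = √(2ad) = √(2 × 6.9367 × 2) = 5.27 m/s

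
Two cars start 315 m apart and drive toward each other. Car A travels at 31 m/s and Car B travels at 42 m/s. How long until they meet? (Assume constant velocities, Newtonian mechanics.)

Combined speed: v_combined = 31 + 42 = 73 m/s
Time to meet: t = d/v_combined = 315/73 = 4.32 s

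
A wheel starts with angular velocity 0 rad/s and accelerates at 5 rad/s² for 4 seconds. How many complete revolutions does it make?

θ = ω₀t + ½αt² = 0×4 + ½×5×4² = 40.0 rad
Total revolutions = θ/(2π) = 40.0/(2π) = 6.37
Complete revolutions = ⌊6.37⌋ = 6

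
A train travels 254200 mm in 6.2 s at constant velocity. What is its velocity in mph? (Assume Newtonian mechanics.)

d = 254200 mm × 0.001 = 254.2 m
v = d / t = 254.2 / 6.2 = 41.0 m/s
v = 41.0 m/s / 0.44704 = 91.71 mph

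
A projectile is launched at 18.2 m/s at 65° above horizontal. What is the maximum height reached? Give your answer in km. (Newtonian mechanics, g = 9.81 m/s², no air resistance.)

H = v₀² × sin²(θ) / (2g) = 18.2² × sin(65°)² / (2 × 9.81) = 331.24 × 0.821394 / 19.62 = 13.8674 m
H = 13.8674 m / 1000.0 = 0.01387 km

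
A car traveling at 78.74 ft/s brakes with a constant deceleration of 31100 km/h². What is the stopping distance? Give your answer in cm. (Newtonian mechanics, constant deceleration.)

v₀ = 78.74 ft/s × 0.3048 = 24.0 m/s
a = 31100 km/h² × 7.716049382716049e-05 = 2.39969 m/s²
d = v₀² / (2a) = 24.0² / (2 × 2.39969) = 576.0 / 4.79938 = 120.016 m
d = 120.016 m / 0.01 = 12000 cm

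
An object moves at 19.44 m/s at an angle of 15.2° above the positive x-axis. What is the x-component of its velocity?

vₓ = v cos(θ) = 19.44 × cos(15.2°) = 18.76 m/s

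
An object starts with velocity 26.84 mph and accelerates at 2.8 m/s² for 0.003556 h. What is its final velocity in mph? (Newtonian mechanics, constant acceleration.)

v₀ = 26.84 mph × 0.44704 = 11.9986 m/s
t = 0.003556 h × 3600.0 = 12.8016 s
v = v₀ + a × t = 11.9986 + 2.8 × 12.8016 = 47.8431 m/s
v = 47.8431 m/s / 0.44704 = 107.0 mph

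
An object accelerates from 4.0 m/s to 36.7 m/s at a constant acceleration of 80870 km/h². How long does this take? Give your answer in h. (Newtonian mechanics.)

a = 80870 km/h² × 7.716049382716049e-05 = 6.23997 m/s²
t = (v - v₀) / a = (36.7 - 4.0) / 6.23997 = 5.24041 s
t = 5.24041 s / 3600.0 = 0.001456 h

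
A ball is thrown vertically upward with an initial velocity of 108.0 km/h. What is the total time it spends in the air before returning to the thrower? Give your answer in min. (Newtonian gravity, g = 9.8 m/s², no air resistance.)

v₀ = 108.0 km/h × 0.2777777777777778 = 30.0 m/s
t_total = 2 × v₀ / g = 2 × 30.0 / 9.8 = 6.12245 s
t_total = 6.12245 s / 60.0 = 0.102 min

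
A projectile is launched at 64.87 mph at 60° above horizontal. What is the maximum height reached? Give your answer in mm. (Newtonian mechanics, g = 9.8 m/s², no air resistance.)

v₀ = 64.87 mph × 0.44704 = 28.9995 m/s
H = v₀² × sin²(θ) / (2g) = 28.9995² × sin(60°)² / (2 × 9.8) = 840.971 × 0.75 / 19.6 = 32.18 m
H = 32.18 m / 0.001 = 32180 mm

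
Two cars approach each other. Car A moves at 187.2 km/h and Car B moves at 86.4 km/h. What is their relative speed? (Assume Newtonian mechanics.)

v_rel = v_A + v_B = 187.2 + 86.4 = 273.6 km/h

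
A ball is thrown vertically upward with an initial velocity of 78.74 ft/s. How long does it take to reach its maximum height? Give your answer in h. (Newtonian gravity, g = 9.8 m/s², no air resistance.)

v₀ = 78.74 ft/s × 0.3048 = 24.0 m/s
t_up = v₀ / g = 24.0 / 9.8 = 2.44898 s
t_up = 2.44898 s / 3600.0 = 0.0006803 h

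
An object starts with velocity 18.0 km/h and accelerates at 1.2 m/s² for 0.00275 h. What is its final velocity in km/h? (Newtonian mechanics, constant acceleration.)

v₀ = 18.0 km/h × 0.2777777777777778 = 5.0 m/s
t = 0.00275 h × 3600.0 = 9.9 s
v = v₀ + a × t = 5.0 + 1.2 × 9.9 = 16.88 m/s
v = 16.88 m/s / 0.2777777777777778 = 60.77 km/h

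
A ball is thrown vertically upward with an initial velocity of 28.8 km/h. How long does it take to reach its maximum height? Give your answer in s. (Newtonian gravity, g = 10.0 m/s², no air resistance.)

v₀ = 28.8 km/h × 0.2777777777777778 = 8.0 m/s
t_up = v₀ / g = 8.0 / 10.0 = 0.8 s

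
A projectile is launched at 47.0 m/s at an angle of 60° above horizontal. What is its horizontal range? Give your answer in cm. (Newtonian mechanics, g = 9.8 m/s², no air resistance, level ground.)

R = v₀² × sin(2θ) / g = 47.0² × sin(2 × 60°) / 9.8 = 2209.0 × 0.866025 / 9.8 = 195.209 m
R = 195.209 m / 0.01 = 19520 cm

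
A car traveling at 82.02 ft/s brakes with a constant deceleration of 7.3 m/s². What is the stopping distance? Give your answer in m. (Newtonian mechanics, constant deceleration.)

v₀ = 82.02 ft/s × 0.3048 = 24.9997 m/s
d = v₀² / (2a) = 24.9997² / (2 × 7.3) = 624.985 / 14.6 = 42.81 m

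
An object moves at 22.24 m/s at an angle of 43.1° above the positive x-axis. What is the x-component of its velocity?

vₓ = v cos(θ) = 22.24 × cos(43.1°) = 16.24 m/s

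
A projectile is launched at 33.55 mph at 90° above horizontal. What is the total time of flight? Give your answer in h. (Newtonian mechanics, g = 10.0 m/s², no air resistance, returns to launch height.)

v₀ = 33.55 mph × 0.44704 = 14.9982 m/s
T = 2 × v₀ × sin(θ) / g = 2 × 14.9982 × sin(90°) / 10.0 = 2 × 14.9982 × 1.0 / 10.0 = 2.99964 s
T = 2.99964 s / 3600.0 = 0.0008332 h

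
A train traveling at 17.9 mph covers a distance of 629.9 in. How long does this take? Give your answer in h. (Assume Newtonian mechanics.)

d = 629.9 in × 0.0254 = 15.9995 m
v = 17.9 mph × 0.44704 = 8.00202 m/s
t = d / v = 15.9995 / 8.00202 = 1.99943 s
t = 1.99943 s / 3600.0 = 0.0005554 h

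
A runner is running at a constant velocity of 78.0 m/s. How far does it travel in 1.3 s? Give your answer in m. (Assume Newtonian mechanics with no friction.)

d = v × t = 78.0 × 1.3 = 101.4 m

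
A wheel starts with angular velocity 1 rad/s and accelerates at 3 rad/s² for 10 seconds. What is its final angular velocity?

ω = ω₀ + αt = 1 + 3 × 10 = 31 rad/s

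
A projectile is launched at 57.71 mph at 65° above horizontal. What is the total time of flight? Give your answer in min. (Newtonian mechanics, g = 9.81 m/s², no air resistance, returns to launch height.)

v₀ = 57.71 mph × 0.44704 = 25.7987 m/s
T = 2 × v₀ × sin(θ) / g = 2 × 25.7987 × sin(65°) / 9.81 = 2 × 25.7987 × 0.906308 / 9.81 = 4.76688 s
T = 4.76688 s / 60.0 = 0.07945 min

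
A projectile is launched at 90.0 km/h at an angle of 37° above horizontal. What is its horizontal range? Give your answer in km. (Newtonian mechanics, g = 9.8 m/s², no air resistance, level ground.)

v₀ = 90.0 km/h × 0.2777777777777778 = 25.0 m/s
R = v₀² × sin(2θ) / g = 25.0² × sin(2 × 37°) / 9.8 = 625.0 × 0.961262 / 9.8 = 61.305 m
R = 61.305 m / 1000.0 = 0.0613 km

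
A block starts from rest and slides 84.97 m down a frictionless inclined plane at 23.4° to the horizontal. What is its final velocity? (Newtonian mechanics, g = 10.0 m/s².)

a = g sin(θ) = 10.0 × sin(23.4°) = 3.9715 m/s²
v = √(2ad) = √(2 × 3.9715 × 84.97) = 25.98 m/s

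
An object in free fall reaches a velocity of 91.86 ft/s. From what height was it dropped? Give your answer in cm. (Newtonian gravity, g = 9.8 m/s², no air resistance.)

v = 91.86 ft/s × 0.3048 = 27.9989 m/s
h = v² / (2g) = 27.9989² / (2 × 9.8) = 39.9969 m
h = 39.9969 m / 0.01 = 4000 cm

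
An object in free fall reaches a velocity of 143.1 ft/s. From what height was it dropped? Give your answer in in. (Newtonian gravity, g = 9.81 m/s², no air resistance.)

v = 143.1 ft/s × 0.3048 = 43.6169 m/s
h = v² / (2g) = 43.6169² / (2 × 9.81) = 96.964 m
h = 96.964 m / 0.0254 = 3817 in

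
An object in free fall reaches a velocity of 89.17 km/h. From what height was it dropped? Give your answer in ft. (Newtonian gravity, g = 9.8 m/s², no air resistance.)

v = 89.17 km/h × 0.2777777777777778 = 24.7694 m/s
h = v² / (2g) = 24.7694² / (2 × 9.8) = 31.3022 m
h = 31.3022 m / 0.3048 = 102.7 ft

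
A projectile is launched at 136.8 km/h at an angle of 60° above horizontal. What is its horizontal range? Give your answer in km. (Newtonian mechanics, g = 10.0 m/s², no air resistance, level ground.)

v₀ = 136.8 km/h × 0.2777777777777778 = 38.0 m/s
R = v₀² × sin(2θ) / g = 38.0² × sin(2 × 60°) / 10.0 = 1444.0 × 0.866025 / 10.0 = 125.054 m
R = 125.054 m / 1000.0 = 0.1251 km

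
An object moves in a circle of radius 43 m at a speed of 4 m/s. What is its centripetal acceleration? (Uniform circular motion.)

a_c = v²/r = 4²/43 = 16/43 = 0.37 m/s²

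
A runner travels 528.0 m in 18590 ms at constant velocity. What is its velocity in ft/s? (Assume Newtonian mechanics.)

t = 18590 ms × 0.001 = 18.59 s
v = d / t = 528.0 / 18.59 = 28.4024 m/s
v = 28.4024 m/s / 0.3048 = 93.18 ft/s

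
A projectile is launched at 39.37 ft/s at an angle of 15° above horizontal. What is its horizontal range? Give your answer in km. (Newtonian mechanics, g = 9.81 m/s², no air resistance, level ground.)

v₀ = 39.37 ft/s × 0.3048 = 12.0 m/s
R = v₀² × sin(2θ) / g = 12.0² × sin(2 × 15°) / 9.81 = 144.0 × 0.5 / 9.81 = 7.33945 m
R = 7.33945 m / 1000.0 = 0.007339 km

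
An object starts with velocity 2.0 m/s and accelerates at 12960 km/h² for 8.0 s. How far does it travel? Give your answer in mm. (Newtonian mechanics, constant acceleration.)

a = 12960 km/h² × 7.716049382716049e-05 = 1.0 m/s²
d = v₀ × t + ½ × a × t² = 2.0 × 8.0 + 0.5 × 1.0 × 8.0² = 48.0 m
d = 48.0 m / 0.001 = 48000 mm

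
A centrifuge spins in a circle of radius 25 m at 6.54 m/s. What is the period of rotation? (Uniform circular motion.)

T = 2πr/v = 2π×25/6.54 = 24.02 s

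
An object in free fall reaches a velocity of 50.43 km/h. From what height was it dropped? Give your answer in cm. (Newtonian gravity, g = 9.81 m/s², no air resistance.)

v = 50.43 km/h × 0.2777777777777778 = 14.0083 m/s
h = v² / (2g) = 14.0083² / (2 × 9.81) = 10.0017 m
h = 10.0017 m / 0.01 = 1000 cm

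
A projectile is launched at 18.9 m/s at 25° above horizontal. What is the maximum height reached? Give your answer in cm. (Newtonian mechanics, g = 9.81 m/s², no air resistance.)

H = v₀² × sin²(θ) / (2g) = 18.9² × sin(25°)² / (2 × 9.81) = 357.21 × 0.178606 / 19.62 = 3.25178 m
H = 3.25178 m / 0.01 = 325.2 cm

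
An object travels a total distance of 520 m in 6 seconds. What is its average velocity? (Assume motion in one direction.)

v_avg = Δd / Δt = 520 / 6 = 86.67 m/s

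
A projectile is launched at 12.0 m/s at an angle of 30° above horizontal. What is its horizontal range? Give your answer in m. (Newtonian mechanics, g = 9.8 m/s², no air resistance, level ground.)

R = v₀² × sin(2θ) / g = 12.0² × sin(2 × 30°) / 9.8 = 144.0 × 0.866025 / 9.8 = 12.73 m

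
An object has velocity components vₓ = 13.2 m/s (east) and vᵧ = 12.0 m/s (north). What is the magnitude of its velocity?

|v| = √(vₓ² + vᵧ²) = √(13.2² + 12.0²) = √(318.24) = 17.84 m/s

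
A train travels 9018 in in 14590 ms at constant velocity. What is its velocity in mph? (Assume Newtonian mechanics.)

d = 9018 in × 0.0254 = 229.057 m
t = 14590 ms × 0.001 = 14.59 s
v = d / t = 229.057 / 14.59 = 15.6996 m/s
v = 15.6996 m/s / 0.44704 = 35.12 mph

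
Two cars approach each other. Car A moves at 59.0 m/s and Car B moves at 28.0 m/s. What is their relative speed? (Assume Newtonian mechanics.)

v_rel = v_A + v_B = 59.0 + 28.0 = 87.0 m/s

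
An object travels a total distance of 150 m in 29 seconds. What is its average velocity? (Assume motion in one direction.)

v_avg = Δd / Δt = 150 / 29 = 5.17 m/s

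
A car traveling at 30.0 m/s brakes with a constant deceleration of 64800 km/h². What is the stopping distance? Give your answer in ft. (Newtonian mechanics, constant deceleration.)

a = 64800 km/h² × 7.716049382716049e-05 = 5.0 m/s²
d = v₀² / (2a) = 30.0² / (2 × 5.0) = 900.0 / 10.0 = 90.0 m
d = 90.0 m / 0.3048 = 295.3 ft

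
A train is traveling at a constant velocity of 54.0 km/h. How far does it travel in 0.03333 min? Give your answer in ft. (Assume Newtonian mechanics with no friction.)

v = 54.0 km/h × 0.2777777777777778 = 15.0 m/s
t = 0.03333 min × 60.0 = 1.9998 s
d = v × t = 15.0 × 1.9998 = 29.997 m
d = 29.997 m / 0.3048 = 98.42 ft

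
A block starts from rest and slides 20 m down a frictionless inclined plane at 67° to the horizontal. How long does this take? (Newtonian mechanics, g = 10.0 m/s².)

a = g sin(θ) = 10.0 × sin(67°) = 9.205 m/s²
t = √(2d/a) = √(2 × 20 / 9.205) = 2.08 s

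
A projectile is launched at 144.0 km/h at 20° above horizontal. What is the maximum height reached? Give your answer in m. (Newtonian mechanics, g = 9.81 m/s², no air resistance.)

v₀ = 144.0 km/h × 0.2777777777777778 = 40.0 m/s
H = v₀² × sin²(θ) / (2g) = 40.0² × sin(20°)² / (2 × 9.81) = 1600.0 × 0.116978 / 19.62 = 9.539 m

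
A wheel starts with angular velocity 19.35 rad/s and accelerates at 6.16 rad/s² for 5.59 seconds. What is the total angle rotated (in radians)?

θ = ω₀t + ½αt² = 19.35×5.59 + ½×6.16×5.59² = 204.41 rad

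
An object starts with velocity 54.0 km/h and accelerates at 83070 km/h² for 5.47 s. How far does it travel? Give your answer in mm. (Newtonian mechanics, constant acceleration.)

v₀ = 54.0 km/h × 0.2777777777777778 = 15.0 m/s
a = 83070 km/h² × 7.716049382716049e-05 = 6.40972 m/s²
d = v₀ × t + ½ × a × t² = 15.0 × 5.47 + 0.5 × 6.40972 × 5.47² = 177.942 m
d = 177.942 m / 0.001 = 177900 mm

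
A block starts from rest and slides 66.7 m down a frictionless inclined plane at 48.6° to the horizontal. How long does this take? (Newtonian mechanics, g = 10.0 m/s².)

a = g sin(θ) = 10.0 × sin(48.6°) = 7.5011 m/s²
t = √(2d/a) = √(2 × 66.7 / 7.5011) = 4.22 s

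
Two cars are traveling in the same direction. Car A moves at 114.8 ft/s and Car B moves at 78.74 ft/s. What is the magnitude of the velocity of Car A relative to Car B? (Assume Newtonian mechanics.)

v_rel = |v_A - v_B| = |114.8 - 78.74| = 36.06 ft/s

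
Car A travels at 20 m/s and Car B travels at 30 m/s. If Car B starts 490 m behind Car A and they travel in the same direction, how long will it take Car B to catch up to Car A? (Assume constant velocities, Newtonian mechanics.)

Relative speed: v_rel = 30 - 20 = 10 m/s
Time to catch: t = d₀/v_rel = 490/10 = 49.0 s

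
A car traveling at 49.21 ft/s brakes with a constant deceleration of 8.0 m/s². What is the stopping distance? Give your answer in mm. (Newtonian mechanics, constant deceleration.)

v₀ = 49.21 ft/s × 0.3048 = 14.9992 m/s
d = v₀² / (2a) = 14.9992² / (2 × 8.0) = 224.976 / 16.0 = 14.061 m
d = 14.061 m / 0.001 = 14060 mm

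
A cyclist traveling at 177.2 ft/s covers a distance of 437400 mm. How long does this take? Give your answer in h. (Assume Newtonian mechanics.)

d = 437400 mm × 0.001 = 437.4 m
v = 177.2 ft/s × 0.3048 = 54.0106 m/s
t = d / v = 437.4 / 54.0106 = 8.09841 s
t = 8.09841 s / 3600.0 = 0.00225 h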